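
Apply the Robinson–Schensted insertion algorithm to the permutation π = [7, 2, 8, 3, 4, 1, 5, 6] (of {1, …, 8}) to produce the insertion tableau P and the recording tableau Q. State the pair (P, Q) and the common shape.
P = [1, 3, 4, 5, 6] / [2, 8] / [7];  Q = [1, 3, 5, 7, 8] / [2, 4] / [6];  common shape = (5, 2, 1)

Row-insert the values π_1, π_2, … into P one at a time, bumping the leftmost entry strictly greater than the inserted value down to the next row. The recording tableau Q records, in position (i, j), the step at which that cell was added to P.
  Insert 7 (step 1): P = [7];  Q = [1]
  Insert 2 (step 2): P = [2] / [7];  Q = [1] / [2]
  Insert 8 (step 3): P = [2, 8] / [7];  Q = [1, 3] / [2]
  Insert 3 (step 4): P = [2, 3] / [7, 8];  Q = [1, 3] / [2, 4]
  Insert 4 (step 5): P = [2, 3, 4] / [7, 8];  Q = [1, 3, 5] / [2, 4]
  Insert 1 (step 6): P = [1, 3, 4] / [2, 8] / [7];  Q = [1, 3, 5] / [2, 4] / [6]
  Insert 5 (step 7): P = [1, 3, 4, 5] / [2, 8] / [7];  Q = [1, 3, 5, 7] / [2, 4] / [6]
  Insert 6 (step 8): P = [1, 3, 4, 5, 6] / [2, 8] / [7];  Q = [1, 3, 5, 7, 8] / [2, 4] / [6]
Final shape: (5, 2, 1).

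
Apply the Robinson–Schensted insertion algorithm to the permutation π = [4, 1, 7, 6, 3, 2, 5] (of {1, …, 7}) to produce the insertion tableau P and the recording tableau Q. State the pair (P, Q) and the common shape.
P = [1, 2, 5] / [3, 6] / [4] / [7];  Q = [1, 3, 7] / [2, 4] / [5] / [6];  common shape = (3, 2, 1, 1)

Row-insert the values π_1, π_2, … into P one at a time, bumping the leftmost entry strictly greater than the inserted value down to the next row. The recording tableau Q records, in position (i, j), the step at which that cell was added to P.
  Insert 4 (step 1): P = [4];  Q = [1]
  Insert 1 (step 2): P = [1] / [4];  Q = [1] / [2]
  Insert 7 (step 3): P = [1, 7] / [4];  Q = [1, 3] / [2]
  Insert 6 (step 4): P = [1, 6] / [4, 7];  Q = [1, 3] / [2, 4]
  Insert 3 (step 5): P = [1, 3] / [4, 6] / [7];  Q = [1, 3] / [2, 4] / [5]
  Insert 2 (step 6): P = [1, 2] / [3, 6] / [4] / [7];  Q = [1, 3] / [2, 4] / [5] / [6]
  Insert 5 (step 7): P = [1, 2, 5] / [3, 6] / [4] / [7];  Q = [1, 3, 7] / [2, 4] / [5] / [6]
Final shape: (3, 2, 1, 1).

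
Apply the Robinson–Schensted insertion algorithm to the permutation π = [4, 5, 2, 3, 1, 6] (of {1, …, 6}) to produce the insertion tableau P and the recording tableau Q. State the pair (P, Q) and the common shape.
P = [1, 3, 6] / [2, 5] / [4];  Q = [1, 2, 6] / [3, 4] / [5];  common shape = (3, 2, 1)

Row-insert the values π_1, π_2, … into P one at a time, bumping the leftmost entry strictly greater than the inserted value down to the next row. The recording tableau Q records, in position (i, j), the step at which that cell was added to P.
  Insert 4 (step 1): P = [4];  Q = [1]
  Insert 5 (step 2): P = [4, 5];  Q = [1, 2]
  Insert 2 (step 3): P = [2, 5] / [4];  Q = [1, 2] / [3]
  Insert 3 (step 4): P = [2, 3] / [4, 5];  Q = [1, 2] / [3, 4]
  Insert 1 (step 5): P = [1, 3] / [2, 5] / [4];  Q = [1, 2] / [3, 4] / [5]
  Insert 6 (step 6): P = [1, 3, 6] / [2, 5] / [4];  Q = [1, 2, 6] / [3, 4] / [5]
Final shape: (3, 2, 1).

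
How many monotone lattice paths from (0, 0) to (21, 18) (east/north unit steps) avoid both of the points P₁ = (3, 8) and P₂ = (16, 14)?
Number of paths = 42434648070

Inclusion–exclusion. Total paths: C(39, 21) = 62359143990. Through P₁: C(11, 3)·C(28, 18) = 2165313150. Through P₂: C(30, 16)·C(9, 5) = 18323257050. Since P₁ is strictly southwest of P₂, a monotone path through both must visit P₁ then P₂; paths through both = C(11, 3)·C(19, 13)·C(9, 5) = 564074280. Avoid both = 62359143990 − 2165313150 − 18323257050 + 564074280 = 42434648070.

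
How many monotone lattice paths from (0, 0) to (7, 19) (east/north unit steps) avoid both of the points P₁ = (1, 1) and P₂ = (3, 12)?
Number of paths = 289938

Inclusion–exclusion. Total paths: C(26, 7) = 657800. Through P₁: C(2, 1)·C(24, 6) = 269192. Through P₂: C(15, 3)·C(11, 4) = 150150. Since P₁ is strictly southwest of P₂, a monotone path through both must visit P₁ then P₂; paths through both = C(2, 1)·C(13, 2)·C(11, 4) = 51480. Avoid both = 657800 − 269192 − 150150 + 51480 = 289938.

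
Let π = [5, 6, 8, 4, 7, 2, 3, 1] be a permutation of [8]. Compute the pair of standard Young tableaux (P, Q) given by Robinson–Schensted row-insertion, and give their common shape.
P = [1, 3, 7] / [2, 6] / [4, 8] / [5];  Q = [1, 2, 3] / [4, 5] / [6, 7] / [8];  common shape = (3, 2, 2, 1)

Row-insert the values π_1, π_2, … into P one at a time, bumping the leftmost entry strictly greater than the inserted value down to the next row. The recording tableau Q records, in position (i, j), the step at which that cell was added to P.
  Insert 5 (step 1): P = [5];  Q = [1]
  Insert 6 (step 2): P = [5, 6];  Q = [1, 2]
  Insert 8 (step 3): P = [5, 6, 8];  Q = [1, 2, 3]
  Insert 4 (step 4): P = [4, 6, 8] / [5];  Q = [1, 2, 3] / [4]
  Insert 7 (step 5): P = [4, 6, 7] / [5, 8];  Q = [1, 2, 3] / [4, 5]
  Insert 2 (step 6): P = [2, 6, 7] / [4, 8] / [5];  Q = [1, 2, 3] / [4, 5] / [6]
  Insert 3 (step 7): P = [2, 3, 7] / [4, 6] / [5, 8];  Q = [1, 2, 3] / [4, 5] / [6, 7]
  Insert 1 (step 8): P = [1, 3, 7] / [2, 6] / [4, 8] / [5];  Q = [1, 2, 3] / [4, 5] / [6, 7] / [8]
Final shape: (3, 2, 2, 1).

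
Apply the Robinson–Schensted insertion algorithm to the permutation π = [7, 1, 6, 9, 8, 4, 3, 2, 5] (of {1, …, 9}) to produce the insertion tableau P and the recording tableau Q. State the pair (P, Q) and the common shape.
P = [1, 2, 5] / [3, 8] / [4, 9] / [6] / [7];  Q = [1, 3, 4] / [2, 5] / [6, 9] / [7] / [8];  common shape = (3, 2, 2, 1, 1)

Row-insert the values π_1, π_2, … into P one at a time, bumping the leftmost entry strictly greater than the inserted value down to the next row. The recording tableau Q records, in position (i, j), the step at which that cell was added to P.
  Insert 7 (step 1): P = [7];  Q = [1]
  Insert 1 (step 2): P = [1] / [7];  Q = [1] / [2]
  Insert 6 (step 3): P = [1, 6] / [7];  Q = [1, 3] / [2]
  Insert 9 (step 4): P = [1, 6, 9] / [7];  Q = [1, 3, 4] / [2]
  Insert 8 (step 5): P = [1, 6, 8] / [7, 9];  Q = [1, 3, 4] / [2, 5]
  Insert 4 (step 6): P = [1, 4, 8] / [6, 9] / [7];  Q = [1, 3, 4] / [2, 5] / [6]
  Insert 3 (step 7): P = [1, 3, 8] / [4, 9] / [6] / [7];  Q = [1, 3, 4] / [2, 5] / [6] / [7]
  Insert 2 (step 8): P = [1, 2, 8] / [3, 9] / [4] / [6] / [7];  Q = [1, 3, 4] / [2, 5] / [6] / [7] / [8]
  Insert 5 (step 9): P = [1, 2, 5] / [3, 8] / [4, 9] / [6] / [7];  Q = [1, 3, 4] / [2, 5] / [6, 9] / [7] / [8]
Final shape: (3, 2, 2, 1, 1).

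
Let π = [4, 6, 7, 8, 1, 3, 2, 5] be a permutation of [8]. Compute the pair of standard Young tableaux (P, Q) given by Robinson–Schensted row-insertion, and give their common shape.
P = [1, 2, 5, 8] / [3, 6, 7] / [4];  Q = [1, 2, 3, 4] / [5, 6, 8] / [7];  common shape = (4, 3, 1)

Row-insert the values π_1, π_2, … into P one at a time, bumping the leftmost entry strictly greater than the inserted value down to the next row. The recording tableau Q records, in position (i, j), the step at which that cell was added to P.
  Insert 4 (step 1): P = [4];  Q = [1]
  Insert 6 (step 2): P = [4, 6];  Q = [1, 2]
  Insert 7 (step 3): P = [4, 6, 7];  Q = [1, 2, 3]
  Insert 8 (step 4): P = [4, 6, 7, 8];  Q = [1, 2, 3, 4]
  Insert 1 (step 5): P = [1, 6, 7, 8] / [4];  Q = [1, 2, 3, 4] / [5]
  Insert 3 (step 6): P = [1, 3, 7, 8] / [4, 6];  Q = [1, 2, 3, 4] / [5, 6]
  Insert 2 (step 7): P = [1, 2, 7, 8] / [3, 6] / [4];  Q = [1, 2, 3, 4] / [5, 6] / [7]
  Insert 5 (step 8): P = [1, 2, 5, 8] / [3, 6, 7] / [4];  Q = [1, 2, 3, 4] / [5, 6, 8] / [7]
Final shape: (4, 3, 1).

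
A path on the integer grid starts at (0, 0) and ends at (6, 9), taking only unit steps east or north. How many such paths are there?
Number of paths = 5005

A monotone lattice path from (0, 0) to (6, 9) consists of 6 east steps and 9 north steps in some order, so it is determined by which 6 of the 15 steps are east. The count is C(15, 6) = 5005.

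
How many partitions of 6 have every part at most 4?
p(6, parts ≤ 4) = 9

Partitions of 6 with all parts ≤ 4: 4+2, 4+1+1, 3+3, 3+2+1, 3+1+1+1, 2+2+2, 2+2+1+1, 2+1+1+1+1, 1+1+1+1+1+1. Count = 9.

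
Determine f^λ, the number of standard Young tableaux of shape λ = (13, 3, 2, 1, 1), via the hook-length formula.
# SYT of shape (13, 3, 2, 1, 1) = 1630200

Hook-length formula: f^λ = n! / Π hook(c), product over all cells c of the Young diagram. For λ = (13, 3, 2, 1, 1), n = 20 boxes. Hook lengths by row (left-to-right, top-to-bottom): [17, 14, 12, 10, 9, 8, 7, 6, 5, 4, 3, 2, 1]; [6, 3, 1]; [4, 1]; [2]; [1]. Product of hooks = 1492394803200. So f^λ = 20! / 1492394803200 = 2432902008176640000 / 1492394803200 = 1630200.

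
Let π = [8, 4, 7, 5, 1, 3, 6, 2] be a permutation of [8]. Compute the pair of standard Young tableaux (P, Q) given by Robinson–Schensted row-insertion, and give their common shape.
P = [1, 2, 6] / [3, 5] / [4] / [7] / [8];  Q = [1, 3, 7] / [2, 6] / [4] / [5] / [8];  common shape = (3, 2, 1, 1, 1)

Row-insert the values π_1, π_2, … into P one at a time, bumping the leftmost entry strictly greater than the inserted value down to the next row. The recording tableau Q records, in position (i, j), the step at which that cell was added to P.
  Insert 8 (step 1): P = [8];  Q = [1]
  Insert 4 (step 2): P = [4] / [8];  Q = [1] / [2]
  Insert 7 (step 3): P = [4, 7] / [8];  Q = [1, 3] / [2]
  Insert 5 (step 4): P = [4, 5] / [7] / [8];  Q = [1, 3] / [2] / [4]
  Insert 1 (step 5): P = [1, 5] / [4] / [7] / [8];  Q = [1, 3] / [2] / [4] / [5]
  Insert 3 (step 6): P = [1, 3] / [4, 5] / [7] / [8];  Q = [1, 3] / [2, 6] / [4] / [5]
  Insert 6 (step 7): P = [1, 3, 6] / [4, 5] / [7] / [8];  Q = [1, 3, 7] / [2, 6] / [4] / [5]
  Insert 2 (step 8): P = [1, 2, 6] / [3, 5] / [4] / [7] / [8];  Q = [1, 3, 7] / [2, 6] / [4] / [5] / [8]
Final shape: (3, 2, 1, 1, 1).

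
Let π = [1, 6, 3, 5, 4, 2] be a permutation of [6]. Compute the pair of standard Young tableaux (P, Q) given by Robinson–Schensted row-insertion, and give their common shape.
P = [1, 2, 4] / [3] / [5] / [6];  Q = [1, 2, 4] / [3] / [5] / [6];  common shape = (3, 1, 1, 1)

Row-insert the values π_1, π_2, … into P one at a time, bumping the leftmost entry strictly greater than the inserted value down to the next row. The recording tableau Q records, in position (i, j), the step at which that cell was added to P.
  Insert 1 (step 1): P = [1];  Q = [1]
  Insert 6 (step 2): P = [1, 6];  Q = [1, 2]
  Insert 3 (step 3): P = [1, 3] / [6];  Q = [1, 2] / [3]
  Insert 5 (step 4): P = [1, 3, 5] / [6];  Q = [1, 2, 4] / [3]
  Insert 4 (step 5): P = [1, 3, 4] / [5] / [6];  Q = [1, 2, 4] / [3] / [5]
  Insert 2 (step 6): P = [1, 2, 4] / [3] / [5] / [6];  Q = [1, 2, 4] / [3] / [5] / [6]
Final shape: (3, 1, 1, 1).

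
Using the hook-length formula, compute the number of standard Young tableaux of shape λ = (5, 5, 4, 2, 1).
# SYT of shape (5, 5, 4, 2, 1) = 1701700

Hook-length formula: f^λ = n! / Π hook(c), product over all cells c of the Young diagram. For λ = (5, 5, 4, 2, 1), n = 17 boxes. Hook lengths by row (left-to-right, top-to-bottom): [9, 7, 5, 4, 2]; [8, 6, 4, 3, 1]; [6, 4, 2, 1]; [3, 1]; [1]. Product of hooks = 209018880. So f^λ = 17! / 209018880 = 355687428096000 / 209018880 = 1701700.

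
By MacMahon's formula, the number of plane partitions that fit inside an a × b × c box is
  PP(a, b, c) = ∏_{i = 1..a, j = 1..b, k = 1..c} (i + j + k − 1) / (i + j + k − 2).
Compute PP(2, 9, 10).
PP(2, 9, 10) = 1551580888

Evaluate the triple product over i = 1..2, j = 1..9, k = 1..10. The factors are (2/1) · (3/2) · (4/3) · (5/4) · (6/5) · (7/6) · (8/7) · (9/8) · … (180 factors total). The numerators and denominators telescope so the product is an integer; carrying out the multiplication exactly gives PP(2, 9, 10) = 1551580888.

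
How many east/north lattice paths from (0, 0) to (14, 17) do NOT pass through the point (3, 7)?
Number of paths = 222856605

Total paths from (0, 0) to (14, 17): C(31, 14) = 265182525. Paths through (3, 7): (paths (0, 0) → (3, 7)) × (paths (3, 7) → (14, 17)) = C(10, 3) · C(21, 11) = 120 · 352716 = 42325920. Avoidance count = 265182525 − 42325920 = 222856605.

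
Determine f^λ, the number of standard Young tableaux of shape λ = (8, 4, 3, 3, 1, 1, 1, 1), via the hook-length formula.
# SYT of shape (8, 4, 3, 3, 1, 1, 1, 1) = 1792502712

Hook-length formula: f^λ = n! / Π hook(c), product over all cells c of the Young diagram. For λ = (8, 4, 3, 3, 1, 1, 1, 1), n = 22 boxes. Hook lengths by row (left-to-right, top-to-bottom): [15, 10, 9, 6, 4, 3, 2, 1]; [10, 5, 4, 1]; [8, 3, 2]; [7, 2, 1]; [4]; [3]; [2]; [1]. Product of hooks = 627056640000. So f^λ = 22! / 627056640000 = 1124000727777607680000 / 627056640000 = 1792502712.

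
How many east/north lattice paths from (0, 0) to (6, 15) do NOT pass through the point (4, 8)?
Number of paths = 36444

Total paths from (0, 0) to (6, 15): C(21, 6) = 54264. Paths through (4, 8): (paths (0, 0) → (4, 8)) × (paths (4, 8) → (6, 15)) = C(12, 4) · C(9, 2) = 495 · 36 = 17820. Avoidance count = 54264 − 17820 = 36444.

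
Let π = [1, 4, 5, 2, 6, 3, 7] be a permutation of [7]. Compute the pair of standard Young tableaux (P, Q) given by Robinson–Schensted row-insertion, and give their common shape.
P = [1, 2, 3, 6, 7] / [4, 5];  Q = [1, 2, 3, 5, 7] / [4, 6];  common shape = (5, 2)

Row-insert the values π_1, π_2, … into P one at a time, bumping the leftmost entry strictly greater than the inserted value down to the next row. The recording tableau Q records, in position (i, j), the step at which that cell was added to P.
  Insert 1 (step 1): P = [1];  Q = [1]
  Insert 4 (step 2): P = [1, 4];  Q = [1, 2]
  Insert 5 (step 3): P = [1, 4, 5];  Q = [1, 2, 3]
  Insert 2 (step 4): P = [1, 2, 5] / [4];  Q = [1, 2, 3] / [4]
  Insert 6 (step 5): P = [1, 2, 5, 6] / [4];  Q = [1, 2, 3, 5] / [4]
  Insert 3 (step 6): P = [1, 2, 3, 6] / [4, 5];  Q = [1, 2, 3, 5] / [4, 6]
  Insert 7 (step 7): P = [1, 2, 3, 6, 7] / [4, 5];  Q = [1, 2, 3, 5, 7] / [4, 6]
Final shape: (5, 2).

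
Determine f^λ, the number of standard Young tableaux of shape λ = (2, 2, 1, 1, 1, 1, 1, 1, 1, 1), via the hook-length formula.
# SYT of shape (2, 2, 1, 1, 1, 1, 1, 1, 1, 1) = 54

Hook-length formula: f^λ = n! / Π hook(c), product over all cells c of the Young diagram. For λ = (2, 2, 1, 1, 1, 1, 1, 1, 1, 1), n = 12 boxes. Hook lengths by row (left-to-right, top-to-bottom): [11, 2]; [10, 1]; [8]; [7]; [6]; [5]; [4]; [3]; [2]; [1]. Product of hooks = 8870400. So f^λ = 12! / 8870400 = 479001600 / 8870400 = 54.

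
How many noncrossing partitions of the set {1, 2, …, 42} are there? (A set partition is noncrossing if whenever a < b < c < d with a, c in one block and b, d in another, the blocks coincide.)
C_42 = 39044429911904443959240

These noncrossing partitions are counted by the Catalan number C_n = (1/(n + 1)) · C(2n, n). For n = 42: C_42 = (1/43) · C(84, 42) = 1678910486211891090247320/43 = 39044429911904443959240.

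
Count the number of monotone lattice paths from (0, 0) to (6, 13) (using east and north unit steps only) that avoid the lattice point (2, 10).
Number of paths = 24822

Total paths from (0, 0) to (6, 13): C(19, 6) = 27132. Paths through (2, 10): (paths (0, 0) → (2, 10)) × (paths (2, 10) → (6, 13)) = C(12, 2) · C(7, 4) = 66 · 35 = 2310. Avoidance count = 27132 − 2310 = 24822.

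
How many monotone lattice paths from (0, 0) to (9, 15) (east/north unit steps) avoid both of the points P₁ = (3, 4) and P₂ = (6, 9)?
Number of paths = 618564

Inclusion–exclusion. Total paths: C(24, 9) = 1307504. Through P₁: C(7, 3)·C(17, 6) = 433160. Through P₂: C(15, 6)·C(9, 3) = 420420. Since P₁ is strictly southwest of P₂, a monotone path through both must visit P₁ then P₂; paths through both = C(7, 3)·C(8, 3)·C(9, 3) = 164640. Avoid both = 1307504 − 433160 − 420420 + 164640 = 618564.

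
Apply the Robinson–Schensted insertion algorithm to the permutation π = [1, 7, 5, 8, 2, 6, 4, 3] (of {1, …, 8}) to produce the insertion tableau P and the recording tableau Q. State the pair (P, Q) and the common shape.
P = [1, 2, 3] / [4, 6] / [5, 8] / [7];  Q = [1, 2, 4] / [3, 6] / [5, 7] / [8];  common shape = (3, 2, 2, 1)

Row-insert the values π_1, π_2, … into P one at a time, bumping the leftmost entry strictly greater than the inserted value down to the next row. The recording tableau Q records, in position (i, j), the step at which that cell was added to P.
  Insert 1 (step 1): P = [1];  Q = [1]
  Insert 7 (step 2): P = [1, 7];  Q = [1, 2]
  Insert 5 (step 3): P = [1, 5] / [7];  Q = [1, 2] / [3]
  Insert 8 (step 4): P = [1, 5, 8] / [7];  Q = [1, 2, 4] / [3]
  Insert 2 (step 5): P = [1, 2, 8] / [5] / [7];  Q = [1, 2, 4] / [3] / [5]
  Insert 6 (step 6): P = [1, 2, 6] / [5, 8] / [7];  Q = [1, 2, 4] / [3, 6] / [5]
  Insert 4 (step 7): P = [1, 2, 4] / [5, 6] / [7, 8];  Q = [1, 2, 4] / [3, 6] / [5, 7]
  Insert 3 (step 8): P = [1, 2, 3] / [4, 6] / [5, 8] / [7];  Q = [1, 2, 4] / [3, 6] / [5, 7] / [8]
Final shape: (3, 2, 2, 1).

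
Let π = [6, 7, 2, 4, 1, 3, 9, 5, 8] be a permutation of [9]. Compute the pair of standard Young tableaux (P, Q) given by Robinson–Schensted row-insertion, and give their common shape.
P = [1, 3, 5, 8] / [2, 4, 9] / [6, 7];  Q = [1, 2, 7, 9] / [3, 4, 8] / [5, 6];  common shape = (4, 3, 2)

Row-insert the values π_1, π_2, … into P one at a time, bumping the leftmost entry strictly greater than the inserted value down to the next row. The recording tableau Q records, in position (i, j), the step at which that cell was added to P.
  Insert 6 (step 1): P = [6];  Q = [1]
  Insert 7 (step 2): P = [6, 7];  Q = [1, 2]
  Insert 2 (step 3): P = [2, 7] / [6];  Q = [1, 2] / [3]
  Insert 4 (step 4): P = [2, 4] / [6, 7];  Q = [1, 2] / [3, 4]
  Insert 1 (step 5): P = [1, 4] / [2, 7] / [6];  Q = [1, 2] / [3, 4] / [5]
  Insert 3 (step 6): P = [1, 3] / [2, 4] / [6, 7];  Q = [1, 2] / [3, 4] / [5, 6]
  Insert 9 (step 7): P = [1, 3, 9] / [2, 4] / [6, 7];  Q = [1, 2, 7] / [3, 4] / [5, 6]
  Insert 5 (step 8): P = [1, 3, 5] / [2, 4, 9] / [6, 7];  Q = [1, 2, 7] / [3, 4, 8] / [5, 6]
  Insert 8 (step 9): P = [1, 3, 5, 8] / [2, 4, 9] / [6, 7];  Q = [1, 2, 7, 9] / [3, 4, 8] / [5, 6]
Final shape: (4, 3, 2).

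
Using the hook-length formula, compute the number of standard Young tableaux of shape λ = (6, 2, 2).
# SYT of shape (6, 2, 2) = 225

Hook-length formula: f^λ = n! / Π hook(c), product over all cells c of the Young diagram. For λ = (6, 2, 2), n = 10 boxes. Hook lengths by row (left-to-right, top-to-bottom): [8, 7, 4, 3, 2, 1]; [3, 2]; [2, 1]. Product of hooks = 16128. So f^λ = 10! / 16128 = 3628800 / 16128 = 225.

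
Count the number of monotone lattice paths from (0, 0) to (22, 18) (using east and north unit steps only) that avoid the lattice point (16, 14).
Number of paths = 82841500050

Total paths from (0, 0) to (22, 18): C(40, 22) = 113380261800. Paths through (16, 14): (paths (0, 0) → (16, 14)) × (paths (16, 14) → (22, 18)) = C(30, 16) · C(10, 6) = 145422675 · 210 = 30538761750. Avoidance count = 113380261800 − 30538761750 = 82841500050.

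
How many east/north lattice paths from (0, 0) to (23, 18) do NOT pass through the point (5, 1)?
Number of paths = 174887234700

Total paths from (0, 0) to (23, 18): C(41, 23) = 202112640600. Paths through (5, 1): (paths (0, 0) → (5, 1)) × (paths (5, 1) → (23, 18)) = C(6, 5) · C(35, 18) = 6 · 4537567650 = 27225405900. Avoidance count = 202112640600 − 27225405900 = 174887234700.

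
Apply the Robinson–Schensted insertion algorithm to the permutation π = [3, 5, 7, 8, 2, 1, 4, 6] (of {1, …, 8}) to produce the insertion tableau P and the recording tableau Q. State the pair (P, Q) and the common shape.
P = [1, 4, 6, 8] / [2, 5, 7] / [3];  Q = [1, 2, 3, 4] / [5, 7, 8] / [6];  common shape = (4, 3, 1)

Row-insert the values π_1, π_2, … into P one at a time, bumping the leftmost entry strictly greater than the inserted value down to the next row. The recording tableau Q records, in position (i, j), the step at which that cell was added to P.
  Insert 3 (step 1): P = [3];  Q = [1]
  Insert 5 (step 2): P = [3, 5];  Q = [1, 2]
  Insert 7 (step 3): P = [3, 5, 7];  Q = [1, 2, 3]
  Insert 8 (step 4): P = [3, 5, 7, 8];  Q = [1, 2, 3, 4]
  Insert 2 (step 5): P = [2, 5, 7, 8] / [3];  Q = [1, 2, 3, 4] / [5]
  Insert 1 (step 6): P = [1, 5, 7, 8] / [2] / [3];  Q = [1, 2, 3, 4] / [5] / [6]
  Insert 4 (step 7): P = [1, 4, 7, 8] / [2, 5] / [3];  Q = [1, 2, 3, 4] / [5, 7] / [6]
  Insert 6 (step 8): P = [1, 4, 6, 8] / [2, 5, 7] / [3];  Q = [1, 2, 3, 4] / [5, 7, 8] / [6]
Final shape: (4, 3, 1).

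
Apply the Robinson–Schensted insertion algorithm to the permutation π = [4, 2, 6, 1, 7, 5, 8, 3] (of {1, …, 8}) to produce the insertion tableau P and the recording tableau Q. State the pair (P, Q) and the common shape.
P = [1, 3, 7, 8] / [2, 5] / [4, 6];  Q = [1, 3, 5, 7] / [2, 6] / [4, 8];  common shape = (4, 2, 2)

Row-insert the values π_1, π_2, … into P one at a time, bumping the leftmost entry strictly greater than the inserted value down to the next row. The recording tableau Q records, in position (i, j), the step at which that cell was added to P.
  Insert 4 (step 1): P = [4];  Q = [1]
  Insert 2 (step 2): P = [2] / [4];  Q = [1] / [2]
  Insert 6 (step 3): P = [2, 6] / [4];  Q = [1, 3] / [2]
  Insert 1 (step 4): P = [1, 6] / [2] / [4];  Q = [1, 3] / [2] / [4]
  Insert 7 (step 5): P = [1, 6, 7] / [2] / [4];  Q = [1, 3, 5] / [2] / [4]
  Insert 5 (step 6): P = [1, 5, 7] / [2, 6] / [4];  Q = [1, 3, 5] / [2, 6] / [4]
  Insert 8 (step 7): P = [1, 5, 7, 8] / [2, 6] / [4];  Q = [1, 3, 5, 7] / [2, 6] / [4]
  Insert 3 (step 8): P = [1, 3, 7, 8] / [2, 5] / [4, 6];  Q = [1, 3, 5, 7] / [2, 6] / [4, 8]
Final shape: (4, 2, 2).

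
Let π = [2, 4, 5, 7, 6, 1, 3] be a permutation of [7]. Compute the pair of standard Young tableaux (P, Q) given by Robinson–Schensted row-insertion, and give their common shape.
P = [1, 3, 5, 6] / [2, 4] / [7];  Q = [1, 2, 3, 4] / [5, 7] / [6];  common shape = (4, 2, 1)

Row-insert the values π_1, π_2, … into P one at a time, bumping the leftmost entry strictly greater than the inserted value down to the next row. The recording tableau Q records, in position (i, j), the step at which that cell was added to P.
  Insert 2 (step 1): P = [2];  Q = [1]
  Insert 4 (step 2): P = [2, 4];  Q = [1, 2]
  Insert 5 (step 3): P = [2, 4, 5];  Q = [1, 2, 3]
  Insert 7 (step 4): P = [2, 4, 5, 7];  Q = [1, 2, 3, 4]
  Insert 6 (step 5): P = [2, 4, 5, 6] / [7];  Q = [1, 2, 3, 4] / [5]
  Insert 1 (step 6): P = [1, 4, 5, 6] / [2] / [7];  Q = [1, 2, 3, 4] / [5] / [6]
  Insert 3 (step 7): P = [1, 3, 5, 6] / [2, 4] / [7];  Q = [1, 2, 3, 4] / [5, 7] / [6]
Final shape: (4, 2, 1).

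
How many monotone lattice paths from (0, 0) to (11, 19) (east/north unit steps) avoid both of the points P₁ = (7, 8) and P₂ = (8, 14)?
Number of paths = 30458925

Inclusion–exclusion. Total paths: C(30, 11) = 54627300. Through P₁: C(15, 7)·C(15, 4) = 8783775. Through P₂: C(22, 8)·C(8, 3) = 17907120. Since P₁ is strictly southwest of P₂, a monotone path through both must visit P₁ then P₂; paths through both = C(15, 7)·C(7, 1)·C(8, 3) = 2522520. Avoid both = 54627300 − 8783775 − 17907120 + 2522520 = 30458925.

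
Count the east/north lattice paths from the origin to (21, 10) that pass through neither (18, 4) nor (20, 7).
Number of paths = 40478185

Inclusion–exclusion. Total paths: C(31, 21) = 44352165. Through P₁: C(22, 18)·C(9, 3) = 614460. Through P₂: C(27, 20)·C(4, 1) = 3552120. Since P₁ is strictly southwest of P₂, a monotone path through both must visit P₁ then P₂; paths through both = C(22, 18)·C(5, 2)·C(4, 1) = 292600. Avoid both = 44352165 − 614460 − 3552120 + 292600 = 40478185.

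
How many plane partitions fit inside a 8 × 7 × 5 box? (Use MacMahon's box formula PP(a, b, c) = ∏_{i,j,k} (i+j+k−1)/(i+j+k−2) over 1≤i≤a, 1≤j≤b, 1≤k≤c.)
PP(8, 7, 5) = 201299981193168

Evaluate the triple product over i = 1..8, j = 1..7, k = 1..5. The factors are (2/1) · (3/2) · (4/3) · (5/4) · (6/5) · (3/2) · (4/3) · (5/4) · … (280 factors total). The numerators and denominators telescope so the product is an integer; carrying out the multiplication exactly gives PP(8, 7, 5) = 201299981193168.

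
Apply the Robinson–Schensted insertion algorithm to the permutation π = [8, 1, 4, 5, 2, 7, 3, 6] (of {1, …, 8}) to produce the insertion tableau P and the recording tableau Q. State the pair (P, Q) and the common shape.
P = [1, 2, 3, 6] / [4, 5, 7] / [8];  Q = [1, 3, 4, 6] / [2, 7, 8] / [5];  common shape = (4, 3, 1)

Row-insert the values π_1, π_2, … into P one at a time, bumping the leftmost entry strictly greater than the inserted value down to the next row. The recording tableau Q records, in position (i, j), the step at which that cell was added to P.
  Insert 8 (step 1): P = [8];  Q = [1]
  Insert 1 (step 2): P = [1] / [8];  Q = [1] / [2]
  Insert 4 (step 3): P = [1, 4] / [8];  Q = [1, 3] / [2]
  Insert 5 (step 4): P = [1, 4, 5] / [8];  Q = [1, 3, 4] / [2]
  Insert 2 (step 5): P = [1, 2, 5] / [4] / [8];  Q = [1, 3, 4] / [2] / [5]
  Insert 7 (step 6): P = [1, 2, 5, 7] / [4] / [8];  Q = [1, 3, 4, 6] / [2] / [5]
  Insert 3 (step 7): P = [1, 2, 3, 7] / [4, 5] / [8];  Q = [1, 3, 4, 6] / [2, 7] / [5]
  Insert 6 (step 8): P = [1, 2, 3, 6] / [4, 5, 7] / [8];  Q = [1, 3, 4, 6] / [2, 7, 8] / [5]
Final shape: (4, 3, 1).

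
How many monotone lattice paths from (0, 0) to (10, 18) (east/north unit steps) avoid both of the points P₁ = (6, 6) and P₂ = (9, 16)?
Number of paths = 6105297

Inclusion–exclusion. Total paths: C(28, 10) = 13123110. Through P₁: C(12, 6)·C(16, 4) = 1681680. Through P₂: C(25, 9)·C(3, 1) = 6128925. Since P₁ is strictly southwest of P₂, a monotone path through both must visit P₁ then P₂; paths through both = C(12, 6)·C(13, 3)·C(3, 1) = 792792. Avoid both = 13123110 − 1681680 − 6128925 + 792792 = 6105297.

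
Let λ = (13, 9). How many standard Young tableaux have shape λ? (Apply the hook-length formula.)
# SYT of shape (13, 9) = 177650

Hook-length formula: f^λ = n! / Π hook(c), product over all cells c of the Young diagram. For λ = (13, 9), n = 22 boxes. Hook lengths by row (left-to-right, top-to-bottom): [14, 13, 12, 11, 10, 9, 8, 7, 6, 4, 3, 2, 1]; [9, 8, 7, 6, 5, 4, 3, 2, 1]. Product of hooks = 6327051662131200. So f^λ = 22! / 6327051662131200 = 1124000727777607680000 / 6327051662131200 = 177650.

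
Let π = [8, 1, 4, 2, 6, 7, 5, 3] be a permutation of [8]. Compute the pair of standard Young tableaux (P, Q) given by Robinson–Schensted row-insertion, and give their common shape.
P = [1, 2, 3, 7] / [4, 5] / [6] / [8];  Q = [1, 3, 5, 6] / [2, 7] / [4] / [8];  common shape = (4, 2, 1, 1)

Row-insert the values π_1, π_2, … into P one at a time, bumping the leftmost entry strictly greater than the inserted value down to the next row. The recording tableau Q records, in position (i, j), the step at which that cell was added to P.
  Insert 8 (step 1): P = [8];  Q = [1]
  Insert 1 (step 2): P = [1] / [8];  Q = [1] / [2]
  Insert 4 (step 3): P = [1, 4] / [8];  Q = [1, 3] / [2]
  Insert 2 (step 4): P = [1, 2] / [4] / [8];  Q = [1, 3] / [2] / [4]
  Insert 6 (step 5): P = [1, 2, 6] / [4] / [8];  Q = [1, 3, 5] / [2] / [4]
  Insert 7 (step 6): P = [1, 2, 6, 7] / [4] / [8];  Q = [1, 3, 5, 6] / [2] / [4]
  Insert 5 (step 7): P = [1, 2, 5, 7] / [4, 6] / [8];  Q = [1, 3, 5, 6] / [2, 7] / [4]
  Insert 3 (step 8): P = [1, 2, 3, 7] / [4, 5] / [6] / [8];  Q = [1, 3, 5, 6] / [2, 7] / [4] / [8]
Final shape: (4, 2, 1, 1).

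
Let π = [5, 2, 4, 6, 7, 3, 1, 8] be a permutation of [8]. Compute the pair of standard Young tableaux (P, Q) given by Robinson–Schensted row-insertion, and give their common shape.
P = [1, 3, 6, 7, 8] / [2] / [4] / [5];  Q = [1, 3, 4, 5, 8] / [2] / [6] / [7];  common shape = (5, 1, 1, 1)

Row-insert the values π_1, π_2, … into P one at a time, bumping the leftmost entry strictly greater than the inserted value down to the next row. The recording tableau Q records, in position (i, j), the step at which that cell was added to P.
  Insert 5 (step 1): P = [5];  Q = [1]
  Insert 2 (step 2): P = [2] / [5];  Q = [1] / [2]
  Insert 4 (step 3): P = [2, 4] / [5];  Q = [1, 3] / [2]
  Insert 6 (step 4): P = [2, 4, 6] / [5];  Q = [1, 3, 4] / [2]
  Insert 7 (step 5): P = [2, 4, 6, 7] / [5];  Q = [1, 3, 4, 5] / [2]
  Insert 3 (step 6): P = [2, 3, 6, 7] / [4] / [5];  Q = [1, 3, 4, 5] / [2] / [6]
  Insert 1 (step 7): P = [1, 3, 6, 7] / [2] / [4] / [5];  Q = [1, 3, 4, 5] / [2] / [6] / [7]
  Insert 8 (step 8): P = [1, 3, 6, 7, 8] / [2] / [4] / [5];  Q = [1, 3, 4, 5, 8] / [2] / [6] / [7]
Final shape: (5, 1, 1, 1).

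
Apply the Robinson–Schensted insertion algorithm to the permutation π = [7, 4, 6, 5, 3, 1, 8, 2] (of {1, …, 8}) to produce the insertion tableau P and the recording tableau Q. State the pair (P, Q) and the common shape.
P = [1, 2, 8] / [3, 5] / [4] / [6] / [7];  Q = [1, 3, 7] / [2, 8] / [4] / [5] / [6];  common shape = (3, 2, 1, 1, 1)

Row-insert the values π_1, π_2, … into P one at a time, bumping the leftmost entry strictly greater than the inserted value down to the next row. The recording tableau Q records, in position (i, j), the step at which that cell was added to P.
  Insert 7 (step 1): P = [7];  Q = [1]
  Insert 4 (step 2): P = [4] / [7];  Q = [1] / [2]
  Insert 6 (step 3): P = [4, 6] / [7];  Q = [1, 3] / [2]
  Insert 5 (step 4): P = [4, 5] / [6] / [7];  Q = [1, 3] / [2] / [4]
  Insert 3 (step 5): P = [3, 5] / [4] / [6] / [7];  Q = [1, 3] / [2] / [4] / [5]
  Insert 1 (step 6): P = [1, 5] / [3] / [4] / [6] / [7];  Q = [1, 3] / [2] / [4] / [5] / [6]
  Insert 8 (step 7): P = [1, 5, 8] / [3] / [4] / [6] / [7];  Q = [1, 3, 7] / [2] / [4] / [5] / [6]
  Insert 2 (step 8): P = [1, 2, 8] / [3, 5] / [4] / [6] / [7];  Q = [1, 3, 7] / [2, 8] / [4] / [5] / [6]
Final shape: (3, 2, 1, 1, 1).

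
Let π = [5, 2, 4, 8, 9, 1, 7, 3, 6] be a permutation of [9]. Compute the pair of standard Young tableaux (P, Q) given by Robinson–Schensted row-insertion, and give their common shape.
P = [1, 3, 6, 9] / [2, 4, 7] / [5, 8];  Q = [1, 3, 4, 5] / [2, 7, 9] / [6, 8];  common shape = (4, 3, 2)

Row-insert the values π_1, π_2, … into P one at a time, bumping the leftmost entry strictly greater than the inserted value down to the next row. The recording tableau Q records, in position (i, j), the step at which that cell was added to P.
  Insert 5 (step 1): P = [5];  Q = [1]
  Insert 2 (step 2): P = [2] / [5];  Q = [1] / [2]
  Insert 4 (step 3): P = [2, 4] / [5];  Q = [1, 3] / [2]
  Insert 8 (step 4): P = [2, 4, 8] / [5];  Q = [1, 3, 4] / [2]
  Insert 9 (step 5): P = [2, 4, 8, 9] / [5];  Q = [1, 3, 4, 5] / [2]
  Insert 1 (step 6): P = [1, 4, 8, 9] / [2] / [5];  Q = [1, 3, 4, 5] / [2] / [6]
  Insert 7 (step 7): P = [1, 4, 7, 9] / [2, 8] / [5];  Q = [1, 3, 4, 5] / [2, 7] / [6]
  Insert 3 (step 8): P = [1, 3, 7, 9] / [2, 4] / [5, 8];  Q = [1, 3, 4, 5] / [2, 7] / [6, 8]
  Insert 6 (step 9): P = [1, 3, 6, 9] / [2, 4, 7] / [5, 8];  Q = [1, 3, 4, 5] / [2, 7, 9] / [6, 8]
Final shape: (4, 3, 2).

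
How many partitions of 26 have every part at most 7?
p(26, parts ≤ 7) = 1009

Use the recurrence p(n, m) = p(n, m−1) + p(n−m, m): either the largest part is < m (count p(n, m−1)) or the largest part is exactly m (remove one copy of m, count p(n−m, m)). With p(0, ·) = 1 this gives p(26, parts ≤ 7) = 1009. (By conjugating Young diagrams, this also counts partitions of 26 into at most 7 parts.)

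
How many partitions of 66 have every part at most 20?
p(66, parts ≤ 20) = 1796874

Use the recurrence p(n, m) = p(n, m−1) + p(n−m, m): either the largest part is < m (count p(n, m−1)) or the largest part is exactly m (remove one copy of m, count p(n−m, m)). With p(0, ·) = 1 this gives p(66, parts ≤ 20) = 1796874. (By conjugating Young diagrams, this also counts partitions of 66 into at most 20 parts.)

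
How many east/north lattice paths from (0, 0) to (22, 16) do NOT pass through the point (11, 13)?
Number of paths = 21331378014

Total paths from (0, 0) to (22, 16): C(38, 22) = 22239974430. Paths through (11, 13): (paths (0, 0) → (11, 13)) × (paths (11, 13) → (22, 16)) = C(24, 11) · C(14, 11) = 2496144 · 364 = 908596416. Avoidance count = 22239974430 − 908596416 = 21331378014.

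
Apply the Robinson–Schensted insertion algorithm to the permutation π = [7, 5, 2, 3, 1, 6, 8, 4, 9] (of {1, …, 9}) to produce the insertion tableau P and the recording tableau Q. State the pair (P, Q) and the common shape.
P = [1, 3, 4, 8, 9] / [2, 6] / [5] / [7];  Q = [1, 4, 6, 7, 9] / [2, 8] / [3] / [5];  common shape = (5, 2, 1, 1)

Row-insert the values π_1, π_2, … into P one at a time, bumping the leftmost entry strictly greater than the inserted value down to the next row. The recording tableau Q records, in position (i, j), the step at which that cell was added to P.
  Insert 7 (step 1): P = [7];  Q = [1]
  Insert 5 (step 2): P = [5] / [7];  Q = [1] / [2]
  Insert 2 (step 3): P = [2] / [5] / [7];  Q = [1] / [2] / [3]
  Insert 3 (step 4): P = [2, 3] / [5] / [7];  Q = [1, 4] / [2] / [3]
  Insert 1 (step 5): P = [1, 3] / [2] / [5] / [7];  Q = [1, 4] / [2] / [3] / [5]
  Insert 6 (step 6): P = [1, 3, 6] / [2] / [5] / [7];  Q = [1, 4, 6] / [2] / [3] / [5]
  Insert 8 (step 7): P = [1, 3, 6, 8] / [2] / [5] / [7];  Q = [1, 4, 6, 7] / [2] / [3] / [5]
  Insert 4 (step 8): P = [1, 3, 4, 8] / [2, 6] / [5] / [7];  Q = [1, 4, 6, 7] / [2, 8] / [3] / [5]
  Insert 9 (step 9): P = [1, 3, 4, 8, 9] / [2, 6] / [5] / [7];  Q = [1, 4, 6, 7, 9] / [2, 8] / [3] / [5]
Final shape: (5, 2, 1, 1).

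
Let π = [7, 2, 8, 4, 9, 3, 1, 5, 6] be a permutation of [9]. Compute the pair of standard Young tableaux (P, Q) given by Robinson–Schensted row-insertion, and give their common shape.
P = [1, 3, 5, 6] / [2, 8, 9] / [4] / [7];  Q = [1, 3, 5, 9] / [2, 4, 8] / [6] / [7];  common shape = (4, 3, 1, 1)

Row-insert the values π_1, π_2, … into P one at a time, bumping the leftmost entry strictly greater than the inserted value down to the next row. The recording tableau Q records, in position (i, j), the step at which that cell was added to P.
  Insert 7 (step 1): P = [7];  Q = [1]
  Insert 2 (step 2): P = [2] / [7];  Q = [1] / [2]
  Insert 8 (step 3): P = [2, 8] / [7];  Q = [1, 3] / [2]
  Insert 4 (step 4): P = [2, 4] / [7, 8];  Q = [1, 3] / [2, 4]
  Insert 9 (step 5): P = [2, 4, 9] / [7, 8];  Q = [1, 3, 5] / [2, 4]
  Insert 3 (step 6): P = [2, 3, 9] / [4, 8] / [7];  Q = [1, 3, 5] / [2, 4] / [6]
  Insert 1 (step 7): P = [1, 3, 9] / [2, 8] / [4] / [7];  Q = [1, 3, 5] / [2, 4] / [6] / [7]
  Insert 5 (step 8): P = [1, 3, 5] / [2, 8, 9] / [4] / [7];  Q = [1, 3, 5] / [2, 4, 8] / [6] / [7]
  Insert 6 (step 9): P = [1, 3, 5, 6] / [2, 8, 9] / [4] / [7];  Q = [1, 3, 5, 9] / [2, 4, 8] / [6] / [7]
Final shape: (4, 3, 1, 1).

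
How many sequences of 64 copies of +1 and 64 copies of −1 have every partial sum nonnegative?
C_64 = 368479169875816659479009042713546950

These ballot sequences are counted by the Catalan number C_n = (1/(n + 1)) · C(2n, n). For n = 64: C_64 = (1/65) · C(128, 64) = 23951146041928082866135587776380551750/65 = 368479169875816659479009042713546950.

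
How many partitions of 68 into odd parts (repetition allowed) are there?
p_odd(68) = 24576

Enumerate partitions using only odd parts via the recurrence o(n, m) = o(n, m−2) + o(n−m, m) over odd m, starting from the largest odd part ≤ n. This gives p_odd(68) = 24576. (Euler's theorem: equals the count of distinct-part partitions.)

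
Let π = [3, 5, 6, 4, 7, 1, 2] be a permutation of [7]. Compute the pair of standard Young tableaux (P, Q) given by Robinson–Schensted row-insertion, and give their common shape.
P = [1, 2, 6, 7] / [3, 4] / [5];  Q = [1, 2, 3, 5] / [4, 7] / [6];  common shape = (4, 2, 1)

Row-insert the values π_1, π_2, … into P one at a time, bumping the leftmost entry strictly greater than the inserted value down to the next row. The recording tableau Q records, in position (i, j), the step at which that cell was added to P.
  Insert 3 (step 1): P = [3];  Q = [1]
  Insert 5 (step 2): P = [3, 5];  Q = [1, 2]
  Insert 6 (step 3): P = [3, 5, 6];  Q = [1, 2, 3]
  Insert 4 (step 4): P = [3, 4, 6] / [5];  Q = [1, 2, 3] / [4]
  Insert 7 (step 5): P = [3, 4, 6, 7] / [5];  Q = [1, 2, 3, 5] / [4]
  Insert 1 (step 6): P = [1, 4, 6, 7] / [3] / [5];  Q = [1, 2, 3, 5] / [4] / [6]
  Insert 2 (step 7): P = [1, 2, 6, 7] / [3, 4] / [5];  Q = [1, 2, 3, 5] / [4, 7] / [6]
Final shape: (4, 2, 1).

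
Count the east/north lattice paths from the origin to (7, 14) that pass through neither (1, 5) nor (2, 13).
Number of paths = 85944

Inclusion–exclusion. Total paths: C(21, 7) = 116280. Through P₁: C(6, 1)·C(15, 6) = 30030. Through P₂: C(15, 2)·C(6, 5) = 630. Since P₁ is strictly southwest of P₂, a monotone path through both must visit P₁ then P₂; paths through both = C(6, 1)·C(9, 1)·C(6, 5) = 324. Avoid both = 116280 − 30030 − 630 + 324 = 85944.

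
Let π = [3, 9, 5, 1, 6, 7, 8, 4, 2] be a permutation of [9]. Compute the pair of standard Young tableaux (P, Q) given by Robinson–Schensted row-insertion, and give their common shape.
P = [1, 2, 6, 7, 8] / [3, 4] / [5] / [9];  Q = [1, 2, 5, 6, 7] / [3, 8] / [4] / [9];  common shape = (5, 2, 1, 1)

Row-insert the values π_1, π_2, … into P one at a time, bumping the leftmost entry strictly greater than the inserted value down to the next row. The recording tableau Q records, in position (i, j), the step at which that cell was added to P.
  Insert 3 (step 1): P = [3];  Q = [1]
  Insert 9 (step 2): P = [3, 9];  Q = [1, 2]
  Insert 5 (step 3): P = [3, 5] / [9];  Q = [1, 2] / [3]
  Insert 1 (step 4): P = [1, 5] / [3] / [9];  Q = [1, 2] / [3] / [4]
  Insert 6 (step 5): P = [1, 5, 6] / [3] / [9];  Q = [1, 2, 5] / [3] / [4]
  Insert 7 (step 6): P = [1, 5, 6, 7] / [3] / [9];  Q = [1, 2, 5, 6] / [3] / [4]
  Insert 8 (step 7): P = [1, 5, 6, 7, 8] / [3] / [9];  Q = [1, 2, 5, 6, 7] / [3] / [4]
  Insert 4 (step 8): P = [1, 4, 6, 7, 8] / [3, 5] / [9];  Q = [1, 2, 5, 6, 7] / [3, 8] / [4]
  Insert 2 (step 9): P = [1, 2, 6, 7, 8] / [3, 4] / [5] / [9];  Q = [1, 2, 5, 6, 7] / [3, 8] / [4] / [9]
Final shape: (5, 2, 1, 1).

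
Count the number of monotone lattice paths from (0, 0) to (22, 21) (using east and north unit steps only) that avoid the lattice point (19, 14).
Number of paths = 953792377860

Total paths from (0, 0) to (22, 21): C(43, 22) = 1052049481860. Paths through (19, 14): (paths (0, 0) → (19, 14)) × (paths (19, 14) → (22, 21)) = C(33, 19) · C(10, 3) = 818809200 · 120 = 98257104000. Avoidance count = 1052049481860 − 98257104000 = 953792377860.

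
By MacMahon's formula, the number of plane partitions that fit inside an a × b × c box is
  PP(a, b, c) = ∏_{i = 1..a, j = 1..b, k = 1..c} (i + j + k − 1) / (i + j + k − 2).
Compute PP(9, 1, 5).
PP(9, 1, 5) = 2002

Evaluate the triple product over i = 1..9, j = 1..1, k = 1..5. The factors are (2/1) · (3/2) · (4/3) · (5/4) · (6/5) · (3/2) · (4/3) · (5/4) · … (45 factors total). The numerators and denominators telescope so the product is an integer; carrying out the multiplication exactly gives PP(9, 1, 5) = 2002.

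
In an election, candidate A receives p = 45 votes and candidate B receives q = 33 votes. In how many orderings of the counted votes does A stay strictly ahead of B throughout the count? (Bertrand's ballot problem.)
Strict-lead orderings = 1677257488278232514920

Total orderings of the 78 votes with 45 for A: C(78, 45) = 10902173673808511346980. By the Bertrand ballot formula (Cycle Lemma / reflection principle), the number of orderings in which A is strictly ahead of B throughout is (p − q)/(p + q) · C(p + q, p) = (45 − 33)/(45 + 33) · 10902173673808511346980 = 1677257488278232514920.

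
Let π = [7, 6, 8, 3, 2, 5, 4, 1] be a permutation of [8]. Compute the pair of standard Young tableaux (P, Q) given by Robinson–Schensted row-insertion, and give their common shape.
P = [1, 4] / [2, 5] / [3, 8] / [6] / [7];  Q = [1, 3] / [2, 6] / [4, 7] / [5] / [8];  common shape = (2, 2, 2, 1, 1)

Row-insert the values π_1, π_2, … into P one at a time, bumping the leftmost entry strictly greater than the inserted value down to the next row. The recording tableau Q records, in position (i, j), the step at which that cell was added to P.
  Insert 7 (step 1): P = [7];  Q = [1]
  Insert 6 (step 2): P = [6] / [7];  Q = [1] / [2]
  Insert 8 (step 3): P = [6, 8] / [7];  Q = [1, 3] / [2]
  Insert 3 (step 4): P = [3, 8] / [6] / [7];  Q = [1, 3] / [2] / [4]
  Insert 2 (step 5): P = [2, 8] / [3] / [6] / [7];  Q = [1, 3] / [2] / [4] / [5]
  Insert 5 (step 6): P = [2, 5] / [3, 8] / [6] / [7];  Q = [1, 3] / [2, 6] / [4] / [5]
  Insert 4 (step 7): P = [2, 4] / [3, 5] / [6, 8] / [7];  Q = [1, 3] / [2, 6] / [4, 7] / [5]
  Insert 1 (step 8): P = [1, 4] / [2, 5] / [3, 8] / [6] / [7];  Q = [1, 3] / [2, 6] / [4, 7] / [5] / [8]
Final shape: (2, 2, 2, 1, 1).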